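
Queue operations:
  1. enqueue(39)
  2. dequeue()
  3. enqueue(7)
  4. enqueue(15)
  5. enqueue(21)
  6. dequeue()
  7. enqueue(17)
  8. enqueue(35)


enqueue(39) -> [39]
dequeue()->39, []
enqueue(7) -> [7]
enqueue(15) -> [7, 15]
enqueue(21) -> [7, 15, 21]
dequeue()->7, [15, 21]
enqueue(17) -> [15, 21, 17]
enqueue(35) -> [15, 21, 17, 35]

Final queue: [15, 21, 17, 35]


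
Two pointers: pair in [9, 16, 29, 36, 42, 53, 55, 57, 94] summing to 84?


lo=0(9)+hi=8(94)=103
lo=0(9)+hi=7(57)=66
lo=1(16)+hi=7(57)=73
lo=2(29)+hi=7(57)=86
lo=2(29)+hi=6(55)=84

Yes: 29+55=84


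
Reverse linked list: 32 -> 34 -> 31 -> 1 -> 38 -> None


Step 1: curr=32, set curr.next=prev(None) | reversed so far: 32
Step 2: curr=34, set curr.next=prev(32) | reversed so far: 34 -> 32
Step 3: curr=31, set curr.next=prev(34) | reversed so far: 31 -> 34 -> 32
Step 4: curr=1, set curr.next=prev(31) | reversed so far: 1 -> 31 -> 34 -> 32
Step 5: curr=38, set curr.next=prev(1) | reversed so far: 38 -> 1 -> 31 -> 34 -> 32

38 -> 1 -> 31 -> 34 -> 32 -> None


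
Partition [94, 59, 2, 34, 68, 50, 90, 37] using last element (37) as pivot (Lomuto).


Pivot: 37
  2 <= 37: swap -> [2, 59, 94, 34, 68, 50, 90, 37]
  34 <= 37: swap -> [2, 34, 94, 59, 68, 50, 90, 37]
Place pivot at 2: [2, 34, 37, 59, 68, 50, 90, 94]

Partitioned: [2, 34, 37, 59, 68, 50, 90, 94]


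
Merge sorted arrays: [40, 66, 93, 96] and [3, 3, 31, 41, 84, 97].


Take 3 from B
Take 3 from B
Take 31 from B
Take 40 from A
Take 41 from B
Take 66 from A
Take 84 from B
Take 93 from A
Take 96 from A

Merged: [3, 3, 31, 40, 41, 66, 84, 93, 96, 97]


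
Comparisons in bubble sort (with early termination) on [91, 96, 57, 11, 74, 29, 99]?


Algorithm: bubble sort (with early termination)
Input: [91, 96, 57, 11, 74, 29, 99]
Sorted: [11, 29, 57, 74, 91, 96, 99]

20


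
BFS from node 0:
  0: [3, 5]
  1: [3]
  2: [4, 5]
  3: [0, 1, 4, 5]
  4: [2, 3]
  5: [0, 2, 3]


Visit 0, enqueue [3, 5]
Visit 3, enqueue [1, 4]
Visit 5, enqueue [2]
Visit 1, enqueue []
Visit 4, enqueue []
Visit 2, enqueue []

BFS order: [0, 3, 5, 1, 4, 2]


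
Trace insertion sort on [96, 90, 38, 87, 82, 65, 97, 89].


Initial: [96, 90, 38, 87, 82, 65, 97, 89]
Insert 90: [90, 96, 38, 87, 82, 65, 97, 89]
Insert 38: [38, 90, 96, 87, 82, 65, 97, 89]
Insert 87: [38, 87, 90, 96, 82, 65, 97, 89]
Insert 82: [38, 82, 87, 90, 96, 65, 97, 89]
Insert 65: [38, 65, 82, 87, 90, 96, 97, 89]
Insert 97: [38, 65, 82, 87, 90, 96, 97, 89]
Insert 89: [38, 65, 82, 87, 89, 90, 96, 97]

Sorted: [38, 65, 82, 87, 89, 90, 96, 97]


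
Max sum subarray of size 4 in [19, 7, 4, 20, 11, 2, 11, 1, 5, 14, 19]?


[0:4]: 50
[1:5]: 42
[2:6]: 37
[3:7]: 44
[4:8]: 25
[5:9]: 19
[6:10]: 31
[7:11]: 39

Max: 50 at [0:4]


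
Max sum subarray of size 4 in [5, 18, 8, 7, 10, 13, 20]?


[0:4]: 38
[1:5]: 43
[2:6]: 38
[3:7]: 50

Max: 50 at [3:7]


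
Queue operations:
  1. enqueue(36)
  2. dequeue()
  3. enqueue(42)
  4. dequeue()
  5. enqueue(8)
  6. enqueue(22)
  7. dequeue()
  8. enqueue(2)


enqueue(36) -> [36]
dequeue()->36, []
enqueue(42) -> [42]
dequeue()->42, []
enqueue(8) -> [8]
enqueue(22) -> [8, 22]
dequeue()->8, [22]
enqueue(2) -> [22, 2]

Final queue: [22, 2]


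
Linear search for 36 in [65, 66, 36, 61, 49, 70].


i=0: 65!=36
i=1: 66!=36
i=2: 36==36 found!

Found at 2, 3 comps


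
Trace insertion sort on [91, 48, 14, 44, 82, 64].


Initial: [91, 48, 14, 44, 82, 64]
Insert 48: [48, 91, 14, 44, 82, 64]
Insert 14: [14, 48, 91, 44, 82, 64]
Insert 44: [14, 44, 48, 91, 82, 64]
Insert 82: [14, 44, 48, 82, 91, 64]
Insert 64: [14, 44, 48, 64, 82, 91]

Sorted: [14, 44, 48, 64, 82, 91]


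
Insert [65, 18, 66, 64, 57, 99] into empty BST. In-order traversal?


Insert 65: root
Insert 18: L from 65
Insert 66: R from 65
Insert 64: L from 65 -> R from 18
Insert 57: L from 65 -> R from 18 -> L from 64
Insert 99: R from 65 -> R from 66

In-order: [18, 57, 64, 65, 66, 99]


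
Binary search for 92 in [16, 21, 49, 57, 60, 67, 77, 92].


Step 1: lo=0, hi=7, mid=3, val=57
Step 2: lo=4, hi=7, mid=5, val=67
Step 3: lo=6, hi=7, mid=6, val=77
Step 4: lo=7, hi=7, mid=7, val=92

Found at index 7


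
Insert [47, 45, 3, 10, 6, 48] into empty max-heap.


Insert 47: [47]
Insert 45: [47, 45]
Insert 3: [47, 45, 3]
Insert 10: [47, 45, 3, 10]
Insert 6: [47, 45, 3, 10, 6]
Insert 48: [48, 45, 47, 10, 6, 3]

Final heap: [48, 45, 47, 10, 6, 3]


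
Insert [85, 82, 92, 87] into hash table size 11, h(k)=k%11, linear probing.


Insert 85: h=8 -> slot 8
Insert 82: h=5 -> slot 5
Insert 92: h=4 -> slot 4
Insert 87: h=10 -> slot 10

Table: [None, None, None, None, 92, 82, None, None, 85, None, 87]


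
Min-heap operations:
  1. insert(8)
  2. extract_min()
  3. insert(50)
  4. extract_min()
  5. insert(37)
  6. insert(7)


insert(8) -> [8]
extract_min()->8, []
insert(50) -> [50]
extract_min()->50, []
insert(37) -> [37]
insert(7) -> [7, 37]

Final heap: [7, 37]


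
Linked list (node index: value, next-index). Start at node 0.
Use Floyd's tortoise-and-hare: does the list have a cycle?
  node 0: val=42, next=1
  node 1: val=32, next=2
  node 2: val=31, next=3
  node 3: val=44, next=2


Floyd's tortoise (slow, +1) and hare (fast, +2):
  init: slow=0, fast=0
  step 1: slow=1, fast=2
  step 2: slow=2, fast=2
  slow == fast at node 2: cycle detected

Cycle: yes


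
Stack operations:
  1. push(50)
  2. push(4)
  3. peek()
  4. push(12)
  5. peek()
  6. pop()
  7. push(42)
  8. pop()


push(50) -> [50]
push(4) -> [50, 4]
peek()->4
push(12) -> [50, 4, 12]
peek()->12
pop()->12, [50, 4]
push(42) -> [50, 4, 42]
pop()->42, [50, 4]

Final stack: [50, 4]


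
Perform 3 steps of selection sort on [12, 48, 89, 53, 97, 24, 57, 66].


Initial: [12, 48, 89, 53, 97, 24, 57, 66]
Step 1: min=12 at 0
  Swap: [12, 48, 89, 53, 97, 24, 57, 66]
Step 2: min=24 at 5
  Swap: [12, 24, 89, 53, 97, 48, 57, 66]
Step 3: min=48 at 5
  Swap: [12, 24, 48, 53, 97, 89, 57, 66]

After 3 steps: [12, 24, 48, 53, 97, 89, 57, 66]


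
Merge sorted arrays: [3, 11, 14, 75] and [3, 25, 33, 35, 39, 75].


Take 3 from A
Take 3 from B
Take 11 from A
Take 14 from A
Take 25 from B
Take 33 from B
Take 35 from B
Take 39 from B
Take 75 from A

Merged: [3, 3, 11, 14, 25, 33, 35, 39, 75, 75]


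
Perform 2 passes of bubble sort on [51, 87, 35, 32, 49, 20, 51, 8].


Initial: [51, 87, 35, 32, 49, 20, 51, 8]
Pass 1: [51, 35, 32, 49, 20, 51, 8, 87] (6 swaps)
Pass 2: [35, 32, 49, 20, 51, 8, 51, 87] (5 swaps)

After 2 passes: [35, 32, 49, 20, 51, 8, 51, 87]


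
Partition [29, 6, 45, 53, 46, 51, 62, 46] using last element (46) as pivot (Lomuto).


Pivot: 46
  29 <= 46: advance i (no swap)
  6 <= 46: advance i (no swap)
  45 <= 46: advance i (no swap)
  46 <= 46: swap -> [29, 6, 45, 46, 53, 51, 62, 46]
Place pivot at 4: [29, 6, 45, 46, 46, 51, 62, 53]

Partitioned: [29, 6, 45, 46, 46, 51, 62, 53]


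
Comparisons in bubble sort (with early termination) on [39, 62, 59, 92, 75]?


Algorithm: bubble sort (with early termination)
Input: [39, 62, 59, 92, 75]
Sorted: [39, 59, 62, 75, 92]

7


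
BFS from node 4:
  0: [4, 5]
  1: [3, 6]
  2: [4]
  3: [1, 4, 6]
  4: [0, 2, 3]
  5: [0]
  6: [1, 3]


Visit 4, enqueue [0, 2, 3]
Visit 0, enqueue [5]
Visit 2, enqueue []
Visit 3, enqueue [1, 6]
Visit 5, enqueue []
Visit 1, enqueue []
Visit 6, enqueue []

BFS order: [4, 0, 2, 3, 5, 1, 6]


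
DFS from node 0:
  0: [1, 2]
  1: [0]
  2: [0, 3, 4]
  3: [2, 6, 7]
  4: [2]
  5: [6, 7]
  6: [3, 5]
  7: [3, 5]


Visit 0, push [2, 1]
Visit 1, push []
Visit 2, push [4, 3]
Visit 3, push [7, 6]
Visit 6, push [5]
Visit 5, push [7]
Visit 7, push []
Visit 4, push []

DFS order: [0, 1, 2, 3, 6, 5, 7, 4]


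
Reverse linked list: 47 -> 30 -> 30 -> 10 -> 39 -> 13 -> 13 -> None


Step 1: curr=47, set curr.next=prev(None) | reversed so far: 47
Step 2: curr=30, set curr.next=prev(47) | reversed so far: 30 -> 47
Step 3: curr=30, set curr.next=prev(30) | reversed so far: 30 -> 30 -> 47
Step 4: curr=10, set curr.next=prev(30) | reversed so far: 10 -> 30 -> 30 -> 47
Step 5: curr=39, set curr.next=prev(10) | reversed so far: 39 -> 10 -> 30 -> 30 -> 47
Step 6: curr=13, set curr.next=prev(39) | reversed so far: 13 -> 39 -> 10 -> 30 -> 30 -> 47
Step 7: curr=13, set curr.next=prev(13) | reversed so far: 13 -> 13 -> 39 -> 10 -> 30 -> 30 -> 47

13 -> 13 -> 39 -> 10 -> 30 -> 30 -> 47 -> None


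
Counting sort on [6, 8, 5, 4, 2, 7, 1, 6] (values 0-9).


Input: [6, 8, 5, 4, 2, 7, 1, 6]
Counts: [0, 1, 1, 0, 1, 1, 2, 1, 1, 0]

Sorted: [1, 2, 4, 5, 6, 6, 7, 8]


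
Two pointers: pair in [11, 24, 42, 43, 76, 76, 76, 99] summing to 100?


lo=0(11)+hi=7(99)=110
lo=0(11)+hi=6(76)=87
lo=1(24)+hi=6(76)=100

Yes: 24+76=100


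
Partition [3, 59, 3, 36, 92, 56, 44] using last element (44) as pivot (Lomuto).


Pivot: 44
  3 <= 44: advance i (no swap)
  3 <= 44: swap -> [3, 3, 59, 36, 92, 56, 44]
  36 <= 44: swap -> [3, 3, 36, 59, 92, 56, 44]
Place pivot at 3: [3, 3, 36, 44, 92, 56, 59]

Partitioned: [3, 3, 36, 44, 92, 56, 59]


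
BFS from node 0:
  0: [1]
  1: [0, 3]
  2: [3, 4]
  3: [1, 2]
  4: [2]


Visit 0, enqueue [1]
Visit 1, enqueue [3]
Visit 3, enqueue [2]
Visit 2, enqueue [4]
Visit 4, enqueue []

BFS order: [0, 1, 3, 2, 4]


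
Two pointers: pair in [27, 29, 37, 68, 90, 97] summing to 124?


lo=0(27)+hi=5(97)=124

Yes: 27+97=124


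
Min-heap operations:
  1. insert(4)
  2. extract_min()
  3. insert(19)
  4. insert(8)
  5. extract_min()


insert(4) -> [4]
extract_min()->4, []
insert(19) -> [19]
insert(8) -> [8, 19]
extract_min()->8, [19]

Final heap: [19]


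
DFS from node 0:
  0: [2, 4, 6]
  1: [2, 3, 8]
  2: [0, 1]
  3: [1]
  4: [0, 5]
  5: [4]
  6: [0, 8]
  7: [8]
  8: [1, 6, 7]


Visit 0, push [6, 4, 2]
Visit 2, push [1]
Visit 1, push [8, 3]
Visit 3, push []
Visit 8, push [7, 6]
Visit 6, push []
Visit 7, push []
Visit 4, push [5]
Visit 5, push []

DFS order: [0, 2, 1, 3, 8, 6, 7, 4, 5]


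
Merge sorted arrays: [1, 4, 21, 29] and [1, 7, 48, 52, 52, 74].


Take 1 from A
Take 1 from B
Take 4 from A
Take 7 from B
Take 21 from A
Take 29 from A

Merged: [1, 1, 4, 7, 21, 29, 48, 52, 52, 74]


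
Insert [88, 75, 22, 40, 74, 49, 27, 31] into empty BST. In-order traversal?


Insert 88: root
Insert 75: L from 88
Insert 22: L from 88 -> L from 75
Insert 40: L from 88 -> L from 75 -> R from 22
Insert 74: L from 88 -> L from 75 -> R from 22 -> R from 40
Insert 49: L from 88 -> L from 75 -> R from 22 -> R from 40 -> L from 74
Insert 27: L from 88 -> L from 75 -> R from 22 -> L from 40
Insert 31: L from 88 -> L from 75 -> R from 22 -> L from 40 -> R from 27

In-order: [22, 27, 31, 40, 49, 74, 75, 88]


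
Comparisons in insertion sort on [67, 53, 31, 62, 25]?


Algorithm: insertion sort
Input: [67, 53, 31, 62, 25]
Sorted: [25, 31, 53, 62, 67]

9


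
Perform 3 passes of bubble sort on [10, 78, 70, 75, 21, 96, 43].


Initial: [10, 78, 70, 75, 21, 96, 43]
Pass 1: [10, 70, 75, 21, 78, 43, 96] (4 swaps)
Pass 2: [10, 70, 21, 75, 43, 78, 96] (2 swaps)
Pass 3: [10, 21, 70, 43, 75, 78, 96] (2 swaps)

After 3 passes: [10, 21, 70, 43, 75, 78, 96]


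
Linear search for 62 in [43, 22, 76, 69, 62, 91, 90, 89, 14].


i=0: 43!=62
i=1: 22!=62
i=2: 76!=62
i=3: 69!=62
i=4: 62==62 found!

Found at 4, 5 comps


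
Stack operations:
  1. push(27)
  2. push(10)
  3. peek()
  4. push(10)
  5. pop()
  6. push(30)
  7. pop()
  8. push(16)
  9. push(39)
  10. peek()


push(27) -> [27]
push(10) -> [27, 10]
peek()->10
push(10) -> [27, 10, 10]
pop()->10, [27, 10]
push(30) -> [27, 10, 30]
pop()->30, [27, 10]
push(16) -> [27, 10, 16]
push(39) -> [27, 10, 16, 39]
peek()->39

Final stack: [27, 10, 16, 39]


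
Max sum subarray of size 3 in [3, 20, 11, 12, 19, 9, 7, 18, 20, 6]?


[0:3]: 34
[1:4]: 43
[2:5]: 42
[3:6]: 40
[4:7]: 35
[5:8]: 34
[6:9]: 45
[7:10]: 44

Max: 45 at [6:9]


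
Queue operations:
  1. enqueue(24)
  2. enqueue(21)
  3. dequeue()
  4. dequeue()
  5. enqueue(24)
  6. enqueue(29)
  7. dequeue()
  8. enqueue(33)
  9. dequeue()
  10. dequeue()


enqueue(24) -> [24]
enqueue(21) -> [24, 21]
dequeue()->24, [21]
dequeue()->21, []
enqueue(24) -> [24]
enqueue(29) -> [24, 29]
dequeue()->24, [29]
enqueue(33) -> [29, 33]
dequeue()->29, [33]
dequeue()->33, []

Final queue: []


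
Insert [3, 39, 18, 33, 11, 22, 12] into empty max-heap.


Insert 3: [3]
Insert 39: [39, 3]
Insert 18: [39, 3, 18]
Insert 33: [39, 33, 18, 3]
Insert 11: [39, 33, 18, 3, 11]
Insert 22: [39, 33, 22, 3, 11, 18]
Insert 12: [39, 33, 22, 3, 11, 18, 12]

Final heap: [39, 33, 22, 3, 11, 18, 12]


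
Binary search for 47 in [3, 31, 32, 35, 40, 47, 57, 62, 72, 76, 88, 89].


Step 1: lo=0, hi=11, mid=5, val=47

Found at index 5


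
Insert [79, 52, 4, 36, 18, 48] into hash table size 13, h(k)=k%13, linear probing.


Insert 79: h=1 -> slot 1
Insert 52: h=0 -> slot 0
Insert 4: h=4 -> slot 4
Insert 36: h=10 -> slot 10
Insert 18: h=5 -> slot 5
Insert 48: h=9 -> slot 9

Table: [52, 79, None, None, 4, 18, None, None, None, 48, 36, None, None]


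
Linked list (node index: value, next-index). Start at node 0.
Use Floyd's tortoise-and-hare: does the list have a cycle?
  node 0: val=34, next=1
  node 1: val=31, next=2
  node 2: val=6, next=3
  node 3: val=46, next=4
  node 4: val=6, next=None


Floyd's tortoise (slow, +1) and hare (fast, +2):
  init: slow=0, fast=0
  step 1: slow=1, fast=2
  step 2: slow=2, fast=4
  step 3: fast -> None, no cycle

Cycle: no


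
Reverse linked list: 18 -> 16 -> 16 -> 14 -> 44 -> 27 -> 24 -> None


Step 1: curr=18, set curr.next=prev(None) | reversed so far: 18
Step 2: curr=16, set curr.next=prev(18) | reversed so far: 16 -> 18
Step 3: curr=16, set curr.next=prev(16) | reversed so far: 16 -> 16 -> 18
Step 4: curr=14, set curr.next=prev(16) | reversed so far: 14 -> 16 -> 16 -> 18
Step 5: curr=44, set curr.next=prev(14) | reversed so far: 44 -> 14 -> 16 -> 16 -> 18
Step 6: curr=27, set curr.next=prev(44) | reversed so far: 27 -> 44 -> 14 -> 16 -> 16 -> 18
Step 7: curr=24, set curr.next=prev(27) | reversed so far: 24 -> 27 -> 44 -> 14 -> 16 -> 16 -> 18

24 -> 27 -> 44 -> 14 -> 16 -> 16 -> 18 -> None


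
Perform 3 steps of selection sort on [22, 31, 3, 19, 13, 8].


Initial: [22, 31, 3, 19, 13, 8]
Step 1: min=3 at 2
  Swap: [3, 31, 22, 19, 13, 8]
Step 2: min=8 at 5
  Swap: [3, 8, 22, 19, 13, 31]
Step 3: min=13 at 4
  Swap: [3, 8, 13, 19, 22, 31]

After 3 steps: [3, 8, 13, 19, 22, 31]


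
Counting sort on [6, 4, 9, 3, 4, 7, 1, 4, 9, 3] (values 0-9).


Input: [6, 4, 9, 3, 4, 7, 1, 4, 9, 3]
Counts: [0, 1, 0, 2, 3, 0, 1, 1, 0, 2]

Sorted: [1, 3, 3, 4, 4, 4, 6, 7, 9, 9]


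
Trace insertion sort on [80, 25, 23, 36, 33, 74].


Initial: [80, 25, 23, 36, 33, 74]
Insert 25: [25, 80, 23, 36, 33, 74]
Insert 23: [23, 25, 80, 36, 33, 74]
Insert 36: [23, 25, 36, 80, 33, 74]
Insert 33: [23, 25, 33, 36, 80, 74]
Insert 74: [23, 25, 33, 36, 74, 80]

Sorted: [23, 25, 33, 36, 74, 80]


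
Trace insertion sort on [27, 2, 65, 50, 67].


Initial: [27, 2, 65, 50, 67]
Insert 2: [2, 27, 65, 50, 67]
Insert 65: [2, 27, 65, 50, 67]
Insert 50: [2, 27, 50, 65, 67]
Insert 67: [2, 27, 50, 65, 67]

Sorted: [2, 27, 50, 65, 67]


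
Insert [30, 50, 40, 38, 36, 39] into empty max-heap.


Insert 30: [30]
Insert 50: [50, 30]
Insert 40: [50, 30, 40]
Insert 38: [50, 38, 40, 30]
Insert 36: [50, 38, 40, 30, 36]
Insert 39: [50, 38, 40, 30, 36, 39]

Final heap: [50, 38, 40, 30, 36, 39]


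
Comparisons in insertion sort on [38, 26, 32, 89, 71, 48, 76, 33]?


Algorithm: insertion sort
Input: [38, 26, 32, 89, 71, 48, 76, 33]
Sorted: [26, 32, 33, 38, 48, 71, 76, 89]

17


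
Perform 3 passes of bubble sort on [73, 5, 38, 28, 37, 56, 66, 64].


Initial: [73, 5, 38, 28, 37, 56, 66, 64]
Pass 1: [5, 38, 28, 37, 56, 66, 64, 73] (7 swaps)
Pass 2: [5, 28, 37, 38, 56, 64, 66, 73] (3 swaps)
Pass 3: [5, 28, 37, 38, 56, 64, 66, 73] (0 swaps)

After 3 passes: [5, 28, 37, 38, 56, 64, 66, 73]


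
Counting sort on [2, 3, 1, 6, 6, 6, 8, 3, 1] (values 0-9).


Input: [2, 3, 1, 6, 6, 6, 8, 3, 1]
Counts: [0, 2, 1, 2, 0, 0, 3, 0, 1, 0]

Sorted: [1, 1, 2, 3, 3, 6, 6, 6, 8]


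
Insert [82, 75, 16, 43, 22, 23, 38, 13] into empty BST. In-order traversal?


Insert 82: root
Insert 75: L from 82
Insert 16: L from 82 -> L from 75
Insert 43: L from 82 -> L from 75 -> R from 16
Insert 22: L from 82 -> L from 75 -> R from 16 -> L from 43
Insert 23: L from 82 -> L from 75 -> R from 16 -> L from 43 -> R from 22
Insert 38: L from 82 -> L from 75 -> R from 16 -> L from 43 -> R from 22 -> R from 23
Insert 13: L from 82 -> L from 75 -> L from 16

In-order: [13, 16, 22, 23, 38, 43, 75, 82]


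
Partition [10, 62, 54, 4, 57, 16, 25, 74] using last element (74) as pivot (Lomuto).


Pivot: 74
  10 <= 74: advance i (no swap)
  62 <= 74: advance i (no swap)
  54 <= 74: advance i (no swap)
  4 <= 74: advance i (no swap)
  57 <= 74: advance i (no swap)
  16 <= 74: advance i (no swap)
  25 <= 74: advance i (no swap)
Place pivot at 7: [10, 62, 54, 4, 57, 16, 25, 74]

Partitioned: [10, 62, 54, 4, 57, 16, 25, 74]


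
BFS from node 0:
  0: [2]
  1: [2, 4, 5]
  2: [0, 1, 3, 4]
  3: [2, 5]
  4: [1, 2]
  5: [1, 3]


Visit 0, enqueue [2]
Visit 2, enqueue [1, 3, 4]
Visit 1, enqueue [5]
Visit 3, enqueue []
Visit 4, enqueue []
Visit 5, enqueue []

BFS order: [0, 2, 1, 3, 4, 5]


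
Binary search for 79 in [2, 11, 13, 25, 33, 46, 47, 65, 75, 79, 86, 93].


Step 1: lo=0, hi=11, mid=5, val=46
Step 2: lo=6, hi=11, mid=8, val=75
Step 3: lo=9, hi=11, mid=10, val=86
Step 4: lo=9, hi=9, mid=9, val=79

Found at index 9


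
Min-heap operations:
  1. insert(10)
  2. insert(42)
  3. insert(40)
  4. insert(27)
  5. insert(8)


insert(10) -> [10]
insert(42) -> [10, 42]
insert(40) -> [10, 42, 40]
insert(27) -> [10, 27, 40, 42]
insert(8) -> [8, 10, 40, 42, 27]

Final heap: [8, 10, 40, 42, 27]


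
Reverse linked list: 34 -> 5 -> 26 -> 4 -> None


Step 1: curr=34, set curr.next=prev(None) | reversed so far: 34
Step 2: curr=5, set curr.next=prev(34) | reversed so far: 5 -> 34
Step 3: curr=26, set curr.next=prev(5) | reversed so far: 26 -> 5 -> 34
Step 4: curr=4, set curr.next=prev(26) | reversed so far: 4 -> 26 -> 5 -> 34

4 -> 26 -> 5 -> 34 -> None


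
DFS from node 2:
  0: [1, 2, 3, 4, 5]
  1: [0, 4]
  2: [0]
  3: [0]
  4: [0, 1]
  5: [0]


Visit 2, push [0]
Visit 0, push [5, 4, 3, 1]
Visit 1, push [4]
Visit 4, push []
Visit 3, push []
Visit 5, push []

DFS order: [2, 0, 1, 4, 3, 5]


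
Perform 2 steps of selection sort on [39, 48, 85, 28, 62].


Initial: [39, 48, 85, 28, 62]
Step 1: min=28 at 3
  Swap: [28, 48, 85, 39, 62]
Step 2: min=39 at 3
  Swap: [28, 39, 85, 48, 62]

After 2 steps: [28, 39, 85, 48, 62]


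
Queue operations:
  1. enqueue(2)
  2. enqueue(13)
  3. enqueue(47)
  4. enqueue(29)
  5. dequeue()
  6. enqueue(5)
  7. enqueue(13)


enqueue(2) -> [2]
enqueue(13) -> [2, 13]
enqueue(47) -> [2, 13, 47]
enqueue(29) -> [2, 13, 47, 29]
dequeue()->2, [13, 47, 29]
enqueue(5) -> [13, 47, 29, 5]
enqueue(13) -> [13, 47, 29, 5, 13]

Final queue: [13, 47, 29, 5, 13]


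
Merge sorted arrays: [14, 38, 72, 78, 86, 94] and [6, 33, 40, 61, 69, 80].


Take 6 from B
Take 14 from A
Take 33 from B
Take 38 from A
Take 40 from B
Take 61 from B
Take 69 from B
Take 72 from A
Take 78 from A
Take 80 from B

Merged: [6, 14, 33, 38, 40, 61, 69, 72, 78, 80, 86, 94]


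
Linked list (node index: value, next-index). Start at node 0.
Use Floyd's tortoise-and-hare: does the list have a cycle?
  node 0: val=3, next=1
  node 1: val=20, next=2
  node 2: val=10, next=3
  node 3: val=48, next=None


Floyd's tortoise (slow, +1) and hare (fast, +2):
  init: slow=0, fast=0
  step 1: slow=1, fast=2
  step 2: fast 2->3->None, no cycle

Cycle: no


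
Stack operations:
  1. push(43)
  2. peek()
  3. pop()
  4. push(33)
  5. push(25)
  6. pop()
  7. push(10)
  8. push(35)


push(43) -> [43]
peek()->43
pop()->43, []
push(33) -> [33]
push(25) -> [33, 25]
pop()->25, [33]
push(10) -> [33, 10]
push(35) -> [33, 10, 35]

Final stack: [33, 10, 35]


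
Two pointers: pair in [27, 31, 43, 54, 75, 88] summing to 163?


lo=0(27)+hi=5(88)=115
lo=1(31)+hi=5(88)=119
lo=2(43)+hi=5(88)=131
lo=3(54)+hi=5(88)=142
lo=4(75)+hi=5(88)=163

Yes: 75+88=163


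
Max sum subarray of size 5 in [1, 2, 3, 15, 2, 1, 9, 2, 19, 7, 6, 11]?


[0:5]: 23
[1:6]: 23
[2:7]: 30
[3:8]: 29
[4:9]: 33
[5:10]: 38
[6:11]: 43
[7:12]: 45

Max: 45 at [7:12]


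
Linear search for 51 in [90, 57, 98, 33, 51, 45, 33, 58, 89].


i=0: 90!=51
i=1: 57!=51
i=2: 98!=51
i=3: 33!=51
i=4: 51==51 found!

Found at 4, 5 comps


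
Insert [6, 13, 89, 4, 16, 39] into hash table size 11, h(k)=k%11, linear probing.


Insert 6: h=6 -> slot 6
Insert 13: h=2 -> slot 2
Insert 89: h=1 -> slot 1
Insert 4: h=4 -> slot 4
Insert 16: h=5 -> slot 5
Insert 39: h=6, 1 probes -> slot 7

Table: [None, 89, 13, None, 4, 16, 6, 39, None, None, None]


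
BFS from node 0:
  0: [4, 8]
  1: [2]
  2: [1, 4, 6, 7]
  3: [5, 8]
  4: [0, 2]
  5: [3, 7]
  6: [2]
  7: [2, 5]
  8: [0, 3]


Visit 0, enqueue [4, 8]
Visit 4, enqueue [2]
Visit 8, enqueue [3]
Visit 2, enqueue [1, 6, 7]
Visit 3, enqueue [5]
Visit 1, enqueue []
Visit 6, enqueue []
Visit 7, enqueue []
Visit 5, enqueue []

BFS order: [0, 4, 8, 2, 3, 1, 6, 7, 5]


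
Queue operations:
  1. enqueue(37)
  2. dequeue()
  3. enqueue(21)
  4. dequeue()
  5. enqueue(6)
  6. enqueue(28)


enqueue(37) -> [37]
dequeue()->37, []
enqueue(21) -> [21]
dequeue()->21, []
enqueue(6) -> [6]
enqueue(28) -> [6, 28]

Final queue: [6, 28]


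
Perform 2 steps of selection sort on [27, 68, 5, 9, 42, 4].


Initial: [27, 68, 5, 9, 42, 4]
Step 1: min=4 at 5
  Swap: [4, 68, 5, 9, 42, 27]
Step 2: min=5 at 2
  Swap: [4, 5, 68, 9, 42, 27]

After 2 steps: [4, 5, 68, 9, 42, 27]


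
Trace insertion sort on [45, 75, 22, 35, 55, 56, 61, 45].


Initial: [45, 75, 22, 35, 55, 56, 61, 45]
Insert 75: [45, 75, 22, 35, 55, 56, 61, 45]
Insert 22: [22, 45, 75, 35, 55, 56, 61, 45]
Insert 35: [22, 35, 45, 75, 55, 56, 61, 45]
Insert 55: [22, 35, 45, 55, 75, 56, 61, 45]
Insert 56: [22, 35, 45, 55, 56, 75, 61, 45]
Insert 61: [22, 35, 45, 55, 56, 61, 75, 45]
Insert 45: [22, 35, 45, 45, 55, 56, 61, 75]

Sorted: [22, 35, 45, 45, 55, 56, 61, 75]


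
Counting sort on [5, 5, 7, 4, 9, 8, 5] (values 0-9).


Input: [5, 5, 7, 4, 9, 8, 5]
Counts: [0, 0, 0, 0, 1, 3, 0, 1, 1, 1]

Sorted: [4, 5, 5, 5, 7, 8, 9]


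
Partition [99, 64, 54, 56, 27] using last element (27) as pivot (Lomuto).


Pivot: 27
Place pivot at 0: [27, 64, 54, 56, 99]

Partitioned: [27, 64, 54, 56, 99]


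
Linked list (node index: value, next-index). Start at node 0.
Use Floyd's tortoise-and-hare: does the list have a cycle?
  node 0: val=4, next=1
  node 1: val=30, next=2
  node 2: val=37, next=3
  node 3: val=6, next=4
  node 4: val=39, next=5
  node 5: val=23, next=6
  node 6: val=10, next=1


Floyd's tortoise (slow, +1) and hare (fast, +2):
  init: slow=0, fast=0
  step 1: slow=1, fast=2
  step 2: slow=2, fast=4
  step 3: slow=3, fast=6
  step 4: slow=4, fast=2
  step 5: slow=5, fast=4
  step 6: slow=6, fast=6
  slow == fast at node 6: cycle detected

Cycle: yes


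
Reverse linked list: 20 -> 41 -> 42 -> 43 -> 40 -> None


Step 1: curr=20, set curr.next=prev(None) | reversed so far: 20
Step 2: curr=41, set curr.next=prev(20) | reversed so far: 41 -> 20
Step 3: curr=42, set curr.next=prev(41) | reversed so far: 42 -> 41 -> 20
Step 4: curr=43, set curr.next=prev(42) | reversed so far: 43 -> 42 -> 41 -> 20
Step 5: curr=40, set curr.next=prev(43) | reversed so far: 40 -> 43 -> 42 -> 41 -> 20

40 -> 43 -> 42 -> 41 -> 20 -> None


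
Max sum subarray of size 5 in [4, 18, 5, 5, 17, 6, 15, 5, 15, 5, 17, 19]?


[0:5]: 49
[1:6]: 51
[2:7]: 48
[3:8]: 48
[4:9]: 58
[5:10]: 46
[6:11]: 57
[7:12]: 61

Max: 61 at [7:12]


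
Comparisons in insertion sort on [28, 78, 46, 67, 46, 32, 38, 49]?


Algorithm: insertion sort
Input: [28, 78, 46, 67, 46, 32, 38, 49]
Sorted: [28, 32, 38, 46, 46, 49, 67, 78]

21


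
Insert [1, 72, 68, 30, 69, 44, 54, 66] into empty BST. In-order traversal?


Insert 1: root
Insert 72: R from 1
Insert 68: R from 1 -> L from 72
Insert 30: R from 1 -> L from 72 -> L from 68
Insert 69: R from 1 -> L from 72 -> R from 68
Insert 44: R from 1 -> L from 72 -> L from 68 -> R from 30
Insert 54: R from 1 -> L from 72 -> L from 68 -> R from 30 -> R from 44
Insert 66: R from 1 -> L from 72 -> L from 68 -> R from 30 -> R from 44 -> R from 54

In-order: [1, 30, 44, 54, 66, 68, 69, 72]


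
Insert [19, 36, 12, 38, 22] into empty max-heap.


Insert 19: [19]
Insert 36: [36, 19]
Insert 12: [36, 19, 12]
Insert 38: [38, 36, 12, 19]
Insert 22: [38, 36, 12, 19, 22]

Final heap: [38, 36, 12, 19, 22]


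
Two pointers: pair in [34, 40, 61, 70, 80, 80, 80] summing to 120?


lo=0(34)+hi=6(80)=114
lo=1(40)+hi=6(80)=120

Yes: 40+80=120


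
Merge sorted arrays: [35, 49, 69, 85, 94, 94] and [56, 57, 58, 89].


Take 35 from A
Take 49 from A
Take 56 from B
Take 57 from B
Take 58 from B
Take 69 from A
Take 85 from A
Take 89 from B

Merged: [35, 49, 56, 57, 58, 69, 85, 89, 94, 94]


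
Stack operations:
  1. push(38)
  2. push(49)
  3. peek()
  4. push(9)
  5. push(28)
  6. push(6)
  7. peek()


push(38) -> [38]
push(49) -> [38, 49]
peek()->49
push(9) -> [38, 49, 9]
push(28) -> [38, 49, 9, 28]
push(6) -> [38, 49, 9, 28, 6]
peek()->6

Final stack: [38, 49, 9, 28, 6]


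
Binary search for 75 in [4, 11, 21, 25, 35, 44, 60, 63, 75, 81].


Step 1: lo=0, hi=9, mid=4, val=35
Step 2: lo=5, hi=9, mid=7, val=63
Step 3: lo=8, hi=9, mid=8, val=75

Found at index 8


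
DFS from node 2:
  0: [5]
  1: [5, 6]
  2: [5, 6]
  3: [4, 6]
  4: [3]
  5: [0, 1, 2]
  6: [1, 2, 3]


Visit 2, push [6, 5]
Visit 5, push [1, 0]
Visit 0, push []
Visit 1, push [6]
Visit 6, push [3]
Visit 3, push [4]
Visit 4, push []

DFS order: [2, 5, 0, 1, 6, 3, 4]


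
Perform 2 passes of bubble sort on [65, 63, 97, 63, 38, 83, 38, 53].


Initial: [65, 63, 97, 63, 38, 83, 38, 53]
Pass 1: [63, 65, 63, 38, 83, 38, 53, 97] (6 swaps)
Pass 2: [63, 63, 38, 65, 38, 53, 83, 97] (4 swaps)

After 2 passes: [63, 63, 38, 65, 38, 53, 83, 97]


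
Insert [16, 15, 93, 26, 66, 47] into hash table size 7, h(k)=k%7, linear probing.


Insert 16: h=2 -> slot 2
Insert 15: h=1 -> slot 1
Insert 93: h=2, 1 probes -> slot 3
Insert 26: h=5 -> slot 5
Insert 66: h=3, 1 probes -> slot 4
Insert 47: h=5, 1 probes -> slot 6

Table: [None, 15, 16, 93, 66, 26, 47]


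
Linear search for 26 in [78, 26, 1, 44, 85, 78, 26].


i=0: 78!=26
i=1: 26==26 found!

Found at 1, 2 comps


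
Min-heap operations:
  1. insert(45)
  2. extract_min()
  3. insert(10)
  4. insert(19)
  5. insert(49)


insert(45) -> [45]
extract_min()->45, []
insert(10) -> [10]
insert(19) -> [10, 19]
insert(49) -> [10, 19, 49]

Final heap: [10, 19, 49]


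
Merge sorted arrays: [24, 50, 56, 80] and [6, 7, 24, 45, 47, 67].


Take 6 from B
Take 7 from B
Take 24 from A
Take 24 from B
Take 45 from B
Take 47 from B
Take 50 from A
Take 56 from A
Take 67 from B

Merged: [6, 7, 24, 24, 45, 47, 50, 56, 67, 80]


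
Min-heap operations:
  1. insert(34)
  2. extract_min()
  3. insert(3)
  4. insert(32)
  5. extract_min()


insert(34) -> [34]
extract_min()->34, []
insert(3) -> [3]
insert(32) -> [3, 32]
extract_min()->3, [32]

Final heap: [32]


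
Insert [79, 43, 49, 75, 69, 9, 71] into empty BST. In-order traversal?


Insert 79: root
Insert 43: L from 79
Insert 49: L from 79 -> R from 43
Insert 75: L from 79 -> R from 43 -> R from 49
Insert 69: L from 79 -> R from 43 -> R from 49 -> L from 75
Insert 9: L from 79 -> L from 43
Insert 71: L from 79 -> R from 43 -> R from 49 -> L from 75 -> R from 69

In-order: [9, 43, 49, 69, 71, 75, 79]


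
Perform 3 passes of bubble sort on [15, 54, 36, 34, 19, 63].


Initial: [15, 54, 36, 34, 19, 63]
Pass 1: [15, 36, 34, 19, 54, 63] (3 swaps)
Pass 2: [15, 34, 19, 36, 54, 63] (2 swaps)
Pass 3: [15, 19, 34, 36, 54, 63] (1 swaps)

After 3 passes: [15, 19, 34, 36, 54, 63]


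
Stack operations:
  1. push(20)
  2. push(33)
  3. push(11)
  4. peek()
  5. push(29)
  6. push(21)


push(20) -> [20]
push(33) -> [20, 33]
push(11) -> [20, 33, 11]
peek()->11
push(29) -> [20, 33, 11, 29]
push(21) -> [20, 33, 11, 29, 21]

Final stack: [20, 33, 11, 29, 21]


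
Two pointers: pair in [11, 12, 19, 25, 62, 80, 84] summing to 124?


lo=0(11)+hi=6(84)=95
lo=1(12)+hi=6(84)=96
lo=2(19)+hi=6(84)=103
lo=3(25)+hi=6(84)=109
lo=4(62)+hi=6(84)=146
lo=4(62)+hi=5(80)=142

No pair found


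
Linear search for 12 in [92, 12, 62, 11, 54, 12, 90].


i=0: 92!=12
i=1: 12==12 found!

Found at 1, 2 comps


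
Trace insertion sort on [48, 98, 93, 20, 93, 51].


Initial: [48, 98, 93, 20, 93, 51]
Insert 98: [48, 98, 93, 20, 93, 51]
Insert 93: [48, 93, 98, 20, 93, 51]
Insert 20: [20, 48, 93, 98, 93, 51]
Insert 93: [20, 48, 93, 93, 98, 51]
Insert 51: [20, 48, 51, 93, 93, 98]

Sorted: [20, 48, 51, 93, 93, 98]


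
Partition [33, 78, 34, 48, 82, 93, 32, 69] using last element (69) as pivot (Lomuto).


Pivot: 69
  33 <= 69: advance i (no swap)
  34 <= 69: swap -> [33, 34, 78, 48, 82, 93, 32, 69]
  48 <= 69: swap -> [33, 34, 48, 78, 82, 93, 32, 69]
  32 <= 69: swap -> [33, 34, 48, 32, 82, 93, 78, 69]
Place pivot at 4: [33, 34, 48, 32, 69, 93, 78, 82]

Partitioned: [33, 34, 48, 32, 69, 93, 78, 82]


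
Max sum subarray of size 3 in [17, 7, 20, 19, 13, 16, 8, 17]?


[0:3]: 44
[1:4]: 46
[2:5]: 52
[3:6]: 48
[4:7]: 37
[5:8]: 41

Max: 52 at [2:5]


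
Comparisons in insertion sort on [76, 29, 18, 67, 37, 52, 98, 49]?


Algorithm: insertion sort
Input: [76, 29, 18, 67, 37, 52, 98, 49]
Sorted: [18, 29, 37, 49, 52, 67, 76, 98]

17


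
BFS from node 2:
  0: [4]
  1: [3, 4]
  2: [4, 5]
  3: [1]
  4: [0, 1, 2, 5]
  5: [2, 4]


Visit 2, enqueue [4, 5]
Visit 4, enqueue [0, 1]
Visit 5, enqueue []
Visit 0, enqueue []
Visit 1, enqueue [3]
Visit 3, enqueue []

BFS order: [2, 4, 5, 0, 1, 3]


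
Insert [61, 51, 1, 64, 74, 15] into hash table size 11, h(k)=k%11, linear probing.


Insert 61: h=6 -> slot 6
Insert 51: h=7 -> slot 7
Insert 1: h=1 -> slot 1
Insert 64: h=9 -> slot 9
Insert 74: h=8 -> slot 8
Insert 15: h=4 -> slot 4

Table: [None, 1, None, None, 15, None, 61, 51, 74, 64, None]


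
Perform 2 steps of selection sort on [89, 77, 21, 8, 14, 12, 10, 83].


Initial: [89, 77, 21, 8, 14, 12, 10, 83]
Step 1: min=8 at 3
  Swap: [8, 77, 21, 89, 14, 12, 10, 83]
Step 2: min=10 at 6
  Swap: [8, 10, 21, 89, 14, 12, 77, 83]

After 2 steps: [8, 10, 21, 89, 14, 12, 77, 83]


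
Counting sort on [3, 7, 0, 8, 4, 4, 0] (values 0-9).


Input: [3, 7, 0, 8, 4, 4, 0]
Counts: [2, 0, 0, 1, 2, 0, 0, 1, 1, 0]

Sorted: [0, 0, 3, 4, 4, 7, 8]


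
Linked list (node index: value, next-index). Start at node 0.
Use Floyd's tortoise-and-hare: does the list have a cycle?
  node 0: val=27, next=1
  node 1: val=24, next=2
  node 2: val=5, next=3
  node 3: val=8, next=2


Floyd's tortoise (slow, +1) and hare (fast, +2):
  init: slow=0, fast=0
  step 1: slow=1, fast=2
  step 2: slow=2, fast=2
  slow == fast at node 2: cycle detected

Cycle: yes


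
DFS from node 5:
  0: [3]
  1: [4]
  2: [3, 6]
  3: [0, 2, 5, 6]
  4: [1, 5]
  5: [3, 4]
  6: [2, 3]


Visit 5, push [4, 3]
Visit 3, push [6, 2, 0]
Visit 0, push []
Visit 2, push [6]
Visit 6, push []
Visit 4, push [1]
Visit 1, push []

DFS order: [5, 3, 0, 2, 6, 4, 1]


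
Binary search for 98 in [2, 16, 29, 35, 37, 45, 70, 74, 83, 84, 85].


Step 1: lo=0, hi=10, mid=5, val=45
Step 2: lo=6, hi=10, mid=8, val=83
Step 3: lo=9, hi=10, mid=9, val=84
Step 4: lo=10, hi=10, mid=10, val=85

Not found


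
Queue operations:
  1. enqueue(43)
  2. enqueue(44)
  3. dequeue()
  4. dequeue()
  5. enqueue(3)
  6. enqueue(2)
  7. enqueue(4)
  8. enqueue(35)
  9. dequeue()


enqueue(43) -> [43]
enqueue(44) -> [43, 44]
dequeue()->43, [44]
dequeue()->44, []
enqueue(3) -> [3]
enqueue(2) -> [3, 2]
enqueue(4) -> [3, 2, 4]
enqueue(35) -> [3, 2, 4, 35]
dequeue()->3, [2, 4, 35]

Final queue: [2, 4, 35]


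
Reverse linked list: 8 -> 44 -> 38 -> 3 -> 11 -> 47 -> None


Step 1: curr=8, set curr.next=prev(None) | reversed so far: 8
Step 2: curr=44, set curr.next=prev(8) | reversed so far: 44 -> 8
Step 3: curr=38, set curr.next=prev(44) | reversed so far: 38 -> 44 -> 8
Step 4: curr=3, set curr.next=prev(38) | reversed so far: 3 -> 38 -> 44 -> 8
Step 5: curr=11, set curr.next=prev(3) | reversed so far: 11 -> 3 -> 38 -> 44 -> 8
Step 6: curr=47, set curr.next=prev(11) | reversed so far: 47 -> 11 -> 3 -> 38 -> 44 -> 8

47 -> 11 -> 3 -> 38 -> 44 -> 8 -> None


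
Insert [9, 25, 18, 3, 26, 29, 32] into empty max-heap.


Insert 9: [9]
Insert 25: [25, 9]
Insert 18: [25, 9, 18]
Insert 3: [25, 9, 18, 3]
Insert 26: [26, 25, 18, 3, 9]
Insert 29: [29, 25, 26, 3, 9, 18]
Insert 32: [32, 25, 29, 3, 9, 18, 26]

Final heap: [32, 25, 29, 3, 9, 18, 26]


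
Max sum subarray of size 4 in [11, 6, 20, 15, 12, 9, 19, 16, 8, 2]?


[0:4]: 52
[1:5]: 53
[2:6]: 56
[3:7]: 55
[4:8]: 56
[5:9]: 52
[6:10]: 45

Max: 56 at [2:6]


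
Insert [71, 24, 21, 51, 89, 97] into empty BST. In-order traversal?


Insert 71: root
Insert 24: L from 71
Insert 21: L from 71 -> L from 24
Insert 51: L from 71 -> R from 24
Insert 89: R from 71
Insert 97: R from 71 -> R from 89

In-order: [21, 24, 51, 71, 89, 97]


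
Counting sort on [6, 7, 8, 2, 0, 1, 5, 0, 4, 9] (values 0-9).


Input: [6, 7, 8, 2, 0, 1, 5, 0, 4, 9]
Counts: [2, 1, 1, 0, 1, 1, 1, 1, 1, 1]

Sorted: [0, 0, 1, 2, 4, 5, 6, 7, 8, 9]


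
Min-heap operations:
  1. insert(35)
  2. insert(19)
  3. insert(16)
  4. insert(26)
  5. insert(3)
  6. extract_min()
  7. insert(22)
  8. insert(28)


insert(35) -> [35]
insert(19) -> [19, 35]
insert(16) -> [16, 35, 19]
insert(26) -> [16, 26, 19, 35]
insert(3) -> [3, 16, 19, 35, 26]
extract_min()->3, [16, 26, 19, 35]
insert(22) -> [16, 22, 19, 35, 26]
insert(28) -> [16, 22, 19, 35, 26, 28]

Final heap: [16, 22, 19, 35, 26, 28]


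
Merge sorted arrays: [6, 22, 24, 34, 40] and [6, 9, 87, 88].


Take 6 from A
Take 6 from B
Take 9 from B
Take 22 from A
Take 24 from A
Take 34 from A
Take 40 from A

Merged: [6, 6, 9, 22, 24, 34, 40, 87, 88]


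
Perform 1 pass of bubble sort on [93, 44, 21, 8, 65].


Initial: [93, 44, 21, 8, 65]
Pass 1: [44, 21, 8, 65, 93] (4 swaps)

After 1 pass: [44, 21, 8, 65, 93]


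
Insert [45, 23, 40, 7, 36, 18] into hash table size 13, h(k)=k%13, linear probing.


Insert 45: h=6 -> slot 6
Insert 23: h=10 -> slot 10
Insert 40: h=1 -> slot 1
Insert 7: h=7 -> slot 7
Insert 36: h=10, 1 probes -> slot 11
Insert 18: h=5 -> slot 5

Table: [None, 40, None, None, None, 18, 45, 7, None, None, 23, 36, None]


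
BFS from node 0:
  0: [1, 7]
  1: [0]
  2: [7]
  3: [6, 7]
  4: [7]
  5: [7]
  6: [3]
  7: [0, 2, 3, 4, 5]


Visit 0, enqueue [1, 7]
Visit 1, enqueue []
Visit 7, enqueue [2, 3, 4, 5]
Visit 2, enqueue []
Visit 3, enqueue [6]
Visit 4, enqueue []
Visit 5, enqueue []
Visit 6, enqueue []

BFS order: [0, 1, 7, 2, 3, 4, 5, 6]


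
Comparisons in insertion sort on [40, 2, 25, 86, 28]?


Algorithm: insertion sort
Input: [40, 2, 25, 86, 28]
Sorted: [2, 25, 28, 40, 86]

7


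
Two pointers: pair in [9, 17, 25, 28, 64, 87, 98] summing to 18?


lo=0(9)+hi=6(98)=107
lo=0(9)+hi=5(87)=96
lo=0(9)+hi=4(64)=73
lo=0(9)+hi=3(28)=37
lo=0(9)+hi=2(25)=34
lo=0(9)+hi=1(17)=26

No pair found


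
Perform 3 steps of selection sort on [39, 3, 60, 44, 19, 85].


Initial: [39, 3, 60, 44, 19, 85]
Step 1: min=3 at 1
  Swap: [3, 39, 60, 44, 19, 85]
Step 2: min=19 at 4
  Swap: [3, 19, 60, 44, 39, 85]
Step 3: min=39 at 4
  Swap: [3, 19, 39, 44, 60, 85]

After 3 steps: [3, 19, 39, 44, 60, 85]


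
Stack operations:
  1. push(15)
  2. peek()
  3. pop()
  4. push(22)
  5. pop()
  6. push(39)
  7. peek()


push(15) -> [15]
peek()->15
pop()->15, []
push(22) -> [22]
pop()->22, []
push(39) -> [39]
peek()->39

Final stack: [39]


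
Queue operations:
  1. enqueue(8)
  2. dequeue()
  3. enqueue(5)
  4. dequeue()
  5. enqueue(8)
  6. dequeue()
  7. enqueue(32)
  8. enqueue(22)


enqueue(8) -> [8]
dequeue()->8, []
enqueue(5) -> [5]
dequeue()->5, []
enqueue(8) -> [8]
dequeue()->8, []
enqueue(32) -> [32]
enqueue(22) -> [32, 22]

Final queue: [32, 22]


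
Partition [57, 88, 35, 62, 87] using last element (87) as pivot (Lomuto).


Pivot: 87
  57 <= 87: advance i (no swap)
  35 <= 87: swap -> [57, 35, 88, 62, 87]
  62 <= 87: swap -> [57, 35, 62, 88, 87]
Place pivot at 3: [57, 35, 62, 87, 88]

Partitioned: [57, 35, 62, 87, 88]


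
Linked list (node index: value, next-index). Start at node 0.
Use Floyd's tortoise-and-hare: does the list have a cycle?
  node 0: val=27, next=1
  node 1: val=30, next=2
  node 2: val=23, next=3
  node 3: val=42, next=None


Floyd's tortoise (slow, +1) and hare (fast, +2):
  init: slow=0, fast=0
  step 1: slow=1, fast=2
  step 2: fast 2->3->None, no cycle

Cycle: no


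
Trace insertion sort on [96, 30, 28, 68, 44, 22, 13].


Initial: [96, 30, 28, 68, 44, 22, 13]
Insert 30: [30, 96, 28, 68, 44, 22, 13]
Insert 28: [28, 30, 96, 68, 44, 22, 13]
Insert 68: [28, 30, 68, 96, 44, 22, 13]
Insert 44: [28, 30, 44, 68, 96, 22, 13]
Insert 22: [22, 28, 30, 44, 68, 96, 13]
Insert 13: [13, 22, 28, 30, 44, 68, 96]

Sorted: [13, 22, 28, 30, 44, 68, 96]


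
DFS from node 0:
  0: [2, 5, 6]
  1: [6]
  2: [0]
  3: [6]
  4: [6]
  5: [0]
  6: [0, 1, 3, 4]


Visit 0, push [6, 5, 2]
Visit 2, push []
Visit 5, push []
Visit 6, push [4, 3, 1]
Visit 1, push []
Visit 3, push []
Visit 4, push []

DFS order: [0, 2, 5, 6, 1, 3, 4]


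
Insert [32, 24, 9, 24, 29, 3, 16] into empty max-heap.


Insert 32: [32]
Insert 24: [32, 24]
Insert 9: [32, 24, 9]
Insert 24: [32, 24, 9, 24]
Insert 29: [32, 29, 9, 24, 24]
Insert 3: [32, 29, 9, 24, 24, 3]
Insert 16: [32, 29, 16, 24, 24, 3, 9]

Final heap: [32, 29, 16, 24, 24, 3, 9]


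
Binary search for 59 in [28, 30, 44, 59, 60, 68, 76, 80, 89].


Step 1: lo=0, hi=8, mid=4, val=60
Step 2: lo=0, hi=3, mid=1, val=30
Step 3: lo=2, hi=3, mid=2, val=44
Step 4: lo=3, hi=3, mid=3, val=59

Found at index 3


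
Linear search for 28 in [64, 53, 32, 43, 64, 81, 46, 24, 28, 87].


i=0: 64!=28
i=1: 53!=28
i=2: 32!=28
i=3: 43!=28
i=4: 64!=28
i=5: 81!=28
i=6: 46!=28
i=7: 24!=28
i=8: 28==28 found!

Found at 8, 9 comps


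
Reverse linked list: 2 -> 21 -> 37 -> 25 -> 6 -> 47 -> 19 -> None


Step 1: curr=2, set curr.next=prev(None) | reversed so far: 2
Step 2: curr=21, set curr.next=prev(2) | reversed so far: 21 -> 2
Step 3: curr=37, set curr.next=prev(21) | reversed so far: 37 -> 21 -> 2
Step 4: curr=25, set curr.next=prev(37) | reversed so far: 25 -> 37 -> 21 -> 2
Step 5: curr=6, set curr.next=prev(25) | reversed so far: 6 -> 25 -> 37 -> 21 -> 2
Step 6: curr=47, set curr.next=prev(6) | reversed so far: 47 -> 6 -> 25 -> 37 -> 21 -> 2
Step 7: curr=19, set curr.next=prev(47) | reversed so far: 19 -> 47 -> 6 -> 25 -> 37 -> 21 -> 2

19 -> 47 -> 6 -> 25 -> 37 -> 21 -> 2 -> None


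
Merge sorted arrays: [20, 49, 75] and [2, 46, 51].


Take 2 from B
Take 20 from A
Take 46 from B
Take 49 from A
Take 51 from B

Merged: [2, 20, 46, 49, 51, 75]


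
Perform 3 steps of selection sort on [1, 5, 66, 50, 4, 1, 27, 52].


Initial: [1, 5, 66, 50, 4, 1, 27, 52]
Step 1: min=1 at 0
  Swap: [1, 5, 66, 50, 4, 1, 27, 52]
Step 2: min=1 at 5
  Swap: [1, 1, 66, 50, 4, 5, 27, 52]
Step 3: min=4 at 4
  Swap: [1, 1, 4, 50, 66, 5, 27, 52]

After 3 steps: [1, 1, 4, 50, 66, 5, 27, 52]


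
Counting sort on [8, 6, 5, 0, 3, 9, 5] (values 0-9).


Input: [8, 6, 5, 0, 3, 9, 5]
Counts: [1, 0, 0, 1, 0, 2, 1, 0, 1, 1]

Sorted: [0, 3, 5, 5, 6, 8, 9]


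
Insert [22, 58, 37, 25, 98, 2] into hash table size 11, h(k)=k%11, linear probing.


Insert 22: h=0 -> slot 0
Insert 58: h=3 -> slot 3
Insert 37: h=4 -> slot 4
Insert 25: h=3, 2 probes -> slot 5
Insert 98: h=10 -> slot 10
Insert 2: h=2 -> slot 2

Table: [22, None, 2, 58, 37, 25, None, None, None, None, 98]
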